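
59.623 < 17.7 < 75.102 False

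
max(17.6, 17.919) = 17.919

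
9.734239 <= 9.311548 False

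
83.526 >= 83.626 False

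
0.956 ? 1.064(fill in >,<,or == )<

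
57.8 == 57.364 False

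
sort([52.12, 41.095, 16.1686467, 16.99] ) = [16.1686467, 16.99, 41.095, 52.12]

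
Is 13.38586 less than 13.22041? No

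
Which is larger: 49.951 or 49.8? 49.951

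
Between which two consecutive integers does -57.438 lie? -58 and -57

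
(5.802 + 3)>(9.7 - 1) True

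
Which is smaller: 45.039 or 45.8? 45.039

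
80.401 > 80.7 False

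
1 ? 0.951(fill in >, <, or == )>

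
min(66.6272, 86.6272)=66.6272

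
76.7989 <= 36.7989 False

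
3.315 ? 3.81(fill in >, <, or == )<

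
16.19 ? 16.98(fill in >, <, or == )<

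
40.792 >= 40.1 True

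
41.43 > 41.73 False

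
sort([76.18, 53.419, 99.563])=[53.419, 76.18, 99.563]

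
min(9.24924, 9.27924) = 9.24924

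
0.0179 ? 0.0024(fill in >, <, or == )>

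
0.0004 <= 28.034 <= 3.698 False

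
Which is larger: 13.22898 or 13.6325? 13.6325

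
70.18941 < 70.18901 False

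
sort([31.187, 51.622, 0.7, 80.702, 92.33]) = [0.7, 31.187, 51.622, 80.702, 92.33]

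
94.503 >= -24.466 True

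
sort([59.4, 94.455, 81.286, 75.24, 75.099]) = [59.4, 75.099, 75.24, 81.286, 94.455]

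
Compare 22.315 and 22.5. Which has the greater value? 22.5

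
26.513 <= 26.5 False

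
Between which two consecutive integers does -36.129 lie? -37 and -36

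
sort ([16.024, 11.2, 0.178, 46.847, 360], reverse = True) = [360, 46.847, 16.024, 11.2, 0.178]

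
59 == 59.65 False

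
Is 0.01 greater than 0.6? No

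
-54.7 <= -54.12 True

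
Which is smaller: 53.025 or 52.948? 52.948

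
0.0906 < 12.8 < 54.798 True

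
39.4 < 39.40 False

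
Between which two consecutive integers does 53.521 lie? 53 and 54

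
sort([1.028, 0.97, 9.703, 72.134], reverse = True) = [72.134, 9.703, 1.028, 0.97]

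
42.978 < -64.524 False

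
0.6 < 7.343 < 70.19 True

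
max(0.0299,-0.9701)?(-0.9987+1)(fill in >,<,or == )>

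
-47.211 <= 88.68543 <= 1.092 False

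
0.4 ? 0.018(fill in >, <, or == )>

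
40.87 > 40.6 True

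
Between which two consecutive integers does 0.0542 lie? 0 and 1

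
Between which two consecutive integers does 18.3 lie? 18 and 19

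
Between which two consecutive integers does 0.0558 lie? 0 and 1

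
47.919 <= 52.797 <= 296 True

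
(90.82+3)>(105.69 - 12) True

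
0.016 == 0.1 False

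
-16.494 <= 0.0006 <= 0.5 True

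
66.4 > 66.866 False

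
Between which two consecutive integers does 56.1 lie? 56 and 57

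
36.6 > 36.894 False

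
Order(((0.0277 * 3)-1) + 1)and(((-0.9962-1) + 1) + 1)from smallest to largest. (((-0.9962-1) + 1) + 1), (((0.0277 * 3)-1) + 1)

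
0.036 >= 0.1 False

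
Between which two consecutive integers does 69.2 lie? 69 and 70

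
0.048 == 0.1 False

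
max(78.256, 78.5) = 78.5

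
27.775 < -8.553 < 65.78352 False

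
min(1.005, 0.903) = 0.903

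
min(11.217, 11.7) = 11.217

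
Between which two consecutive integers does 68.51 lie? 68 and 69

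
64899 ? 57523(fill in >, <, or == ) >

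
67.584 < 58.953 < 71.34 False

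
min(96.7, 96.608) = 96.608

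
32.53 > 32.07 True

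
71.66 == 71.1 False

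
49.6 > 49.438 True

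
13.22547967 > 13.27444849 False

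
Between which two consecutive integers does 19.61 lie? 19 and 20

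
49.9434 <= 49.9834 True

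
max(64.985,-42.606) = 64.985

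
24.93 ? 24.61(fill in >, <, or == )>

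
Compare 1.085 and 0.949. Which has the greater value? 1.085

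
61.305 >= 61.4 False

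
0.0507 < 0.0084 False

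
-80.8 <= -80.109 True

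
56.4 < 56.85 True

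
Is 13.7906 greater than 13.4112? Yes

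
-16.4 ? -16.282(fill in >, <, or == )<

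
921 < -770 False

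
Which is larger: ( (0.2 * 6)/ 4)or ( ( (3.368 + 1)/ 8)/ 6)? ( (0.2 * 6)/ 4)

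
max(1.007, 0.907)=1.007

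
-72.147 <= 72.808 True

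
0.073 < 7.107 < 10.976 True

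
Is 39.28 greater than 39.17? Yes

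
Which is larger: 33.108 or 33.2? 33.2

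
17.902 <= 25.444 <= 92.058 True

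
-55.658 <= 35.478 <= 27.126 False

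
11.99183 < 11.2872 False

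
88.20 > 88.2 False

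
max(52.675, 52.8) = 52.8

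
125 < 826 True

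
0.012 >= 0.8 False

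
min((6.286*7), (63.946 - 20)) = 43.946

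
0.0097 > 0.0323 False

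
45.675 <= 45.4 False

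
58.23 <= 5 False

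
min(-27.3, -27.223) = -27.3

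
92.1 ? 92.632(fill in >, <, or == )<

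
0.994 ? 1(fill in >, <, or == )<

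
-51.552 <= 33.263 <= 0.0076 False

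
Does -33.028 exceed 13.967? No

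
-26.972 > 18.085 False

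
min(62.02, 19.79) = 19.79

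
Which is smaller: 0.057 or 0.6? 0.057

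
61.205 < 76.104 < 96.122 True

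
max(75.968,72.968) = 75.968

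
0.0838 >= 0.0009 True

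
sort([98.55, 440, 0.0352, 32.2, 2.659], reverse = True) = [440, 98.55, 32.2, 2.659, 0.0352]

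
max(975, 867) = 975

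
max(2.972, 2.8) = 2.972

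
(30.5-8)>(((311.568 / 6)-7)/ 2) True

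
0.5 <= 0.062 False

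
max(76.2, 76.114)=76.2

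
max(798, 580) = 798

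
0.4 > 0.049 True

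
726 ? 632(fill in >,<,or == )>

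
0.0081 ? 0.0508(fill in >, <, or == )<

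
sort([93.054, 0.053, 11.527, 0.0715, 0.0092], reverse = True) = [93.054, 11.527, 0.0715, 0.053, 0.0092]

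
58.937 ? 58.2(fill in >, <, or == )>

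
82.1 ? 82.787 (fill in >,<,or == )<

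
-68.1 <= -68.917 False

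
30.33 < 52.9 True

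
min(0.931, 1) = 0.931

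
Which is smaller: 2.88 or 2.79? 2.79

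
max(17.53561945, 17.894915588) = 17.894915588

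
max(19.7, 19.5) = 19.7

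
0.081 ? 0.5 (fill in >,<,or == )<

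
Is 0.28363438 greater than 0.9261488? No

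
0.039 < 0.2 True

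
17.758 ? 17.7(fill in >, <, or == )>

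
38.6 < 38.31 False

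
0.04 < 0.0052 False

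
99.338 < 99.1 False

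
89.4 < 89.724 True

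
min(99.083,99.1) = 99.083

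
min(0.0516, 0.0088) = 0.0088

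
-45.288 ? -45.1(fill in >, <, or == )<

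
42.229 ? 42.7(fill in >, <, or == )<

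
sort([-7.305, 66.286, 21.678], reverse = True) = [66.286, 21.678, -7.305]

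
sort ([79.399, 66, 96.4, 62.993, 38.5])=[38.5, 62.993, 66, 79.399, 96.4]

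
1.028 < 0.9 False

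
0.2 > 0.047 True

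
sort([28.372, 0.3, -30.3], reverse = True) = [28.372, 0.3, -30.3]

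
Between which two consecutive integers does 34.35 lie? 34 and 35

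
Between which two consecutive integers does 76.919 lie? 76 and 77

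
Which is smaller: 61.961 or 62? 61.961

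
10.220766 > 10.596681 False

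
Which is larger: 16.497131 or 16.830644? 16.830644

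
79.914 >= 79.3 True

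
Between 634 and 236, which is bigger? 634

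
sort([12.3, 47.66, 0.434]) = [0.434, 12.3, 47.66]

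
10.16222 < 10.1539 False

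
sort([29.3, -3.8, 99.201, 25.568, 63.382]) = [-3.8, 25.568, 29.3, 63.382, 99.201]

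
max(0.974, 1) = 1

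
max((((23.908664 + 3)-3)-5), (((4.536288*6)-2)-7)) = 18.908664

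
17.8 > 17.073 True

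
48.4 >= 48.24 True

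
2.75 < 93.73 True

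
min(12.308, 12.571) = 12.308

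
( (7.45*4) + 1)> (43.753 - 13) True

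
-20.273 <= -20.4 False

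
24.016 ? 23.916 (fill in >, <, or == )>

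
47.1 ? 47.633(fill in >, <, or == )<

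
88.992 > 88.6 True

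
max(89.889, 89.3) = 89.889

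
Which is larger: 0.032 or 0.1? 0.1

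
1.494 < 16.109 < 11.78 False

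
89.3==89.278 False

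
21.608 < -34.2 False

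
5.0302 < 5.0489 True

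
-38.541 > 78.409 False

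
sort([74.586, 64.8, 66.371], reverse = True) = [74.586, 66.371, 64.8]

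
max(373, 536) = 536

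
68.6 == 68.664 False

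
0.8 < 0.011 False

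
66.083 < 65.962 False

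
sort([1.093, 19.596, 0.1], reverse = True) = [19.596, 1.093, 0.1]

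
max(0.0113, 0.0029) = 0.0113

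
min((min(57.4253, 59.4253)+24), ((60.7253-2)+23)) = 81.4253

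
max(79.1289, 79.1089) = 79.1289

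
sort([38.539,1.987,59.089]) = [1.987,38.539,59.089]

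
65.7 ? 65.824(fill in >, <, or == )<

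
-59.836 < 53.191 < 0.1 False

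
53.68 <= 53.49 False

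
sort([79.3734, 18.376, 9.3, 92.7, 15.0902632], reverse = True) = [92.7, 79.3734, 18.376, 15.0902632, 9.3]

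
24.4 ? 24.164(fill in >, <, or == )>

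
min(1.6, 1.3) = 1.3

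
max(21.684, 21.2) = 21.684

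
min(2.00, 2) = 2.00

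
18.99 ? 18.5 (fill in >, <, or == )>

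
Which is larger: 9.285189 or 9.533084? 9.533084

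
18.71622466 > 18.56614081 True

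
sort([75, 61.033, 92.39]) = [61.033, 75, 92.39]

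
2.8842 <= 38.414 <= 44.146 True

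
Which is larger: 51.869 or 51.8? 51.869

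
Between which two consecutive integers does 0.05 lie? 0 and 1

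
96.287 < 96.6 True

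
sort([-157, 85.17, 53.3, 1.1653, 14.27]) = [-157, 1.1653, 14.27, 53.3, 85.17]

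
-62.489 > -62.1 False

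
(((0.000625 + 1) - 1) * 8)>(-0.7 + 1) False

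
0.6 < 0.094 False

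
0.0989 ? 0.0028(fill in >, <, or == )>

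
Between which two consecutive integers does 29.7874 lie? 29 and 30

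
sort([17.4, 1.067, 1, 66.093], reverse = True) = [66.093, 17.4, 1.067, 1]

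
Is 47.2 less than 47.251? Yes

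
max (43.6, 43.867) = 43.867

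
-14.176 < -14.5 False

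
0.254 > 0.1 True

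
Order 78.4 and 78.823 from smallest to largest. 78.4, 78.823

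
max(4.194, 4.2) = 4.2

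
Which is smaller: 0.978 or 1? 0.978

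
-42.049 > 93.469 False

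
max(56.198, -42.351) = 56.198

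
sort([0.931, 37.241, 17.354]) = [0.931, 17.354, 37.241]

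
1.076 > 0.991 True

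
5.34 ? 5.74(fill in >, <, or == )<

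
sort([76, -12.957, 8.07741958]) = [-12.957, 8.07741958, 76]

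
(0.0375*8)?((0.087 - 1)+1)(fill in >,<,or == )>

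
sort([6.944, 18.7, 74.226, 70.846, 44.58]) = [6.944, 18.7, 44.58, 70.846, 74.226]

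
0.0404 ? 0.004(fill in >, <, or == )>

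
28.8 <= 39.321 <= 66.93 True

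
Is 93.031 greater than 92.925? Yes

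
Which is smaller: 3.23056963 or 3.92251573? 3.23056963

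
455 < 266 False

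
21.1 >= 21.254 False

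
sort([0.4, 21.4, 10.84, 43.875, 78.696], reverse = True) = [78.696, 43.875, 21.4, 10.84, 0.4]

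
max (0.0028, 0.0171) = 0.0171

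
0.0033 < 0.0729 True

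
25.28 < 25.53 True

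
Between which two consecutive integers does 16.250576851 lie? 16 and 17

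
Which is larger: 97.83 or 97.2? 97.83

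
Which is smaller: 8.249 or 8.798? 8.249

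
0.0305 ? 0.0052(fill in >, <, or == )>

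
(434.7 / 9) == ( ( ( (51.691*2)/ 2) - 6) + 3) False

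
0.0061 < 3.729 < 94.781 True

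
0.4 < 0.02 False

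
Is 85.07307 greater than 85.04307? Yes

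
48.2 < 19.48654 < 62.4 False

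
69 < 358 True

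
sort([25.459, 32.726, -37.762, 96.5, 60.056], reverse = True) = [96.5, 60.056, 32.726, 25.459, -37.762]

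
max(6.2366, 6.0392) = 6.2366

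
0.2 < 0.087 False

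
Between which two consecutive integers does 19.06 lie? 19 and 20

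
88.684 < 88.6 False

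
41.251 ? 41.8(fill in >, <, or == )<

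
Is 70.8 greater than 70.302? Yes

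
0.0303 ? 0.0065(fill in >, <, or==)>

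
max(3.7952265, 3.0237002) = 3.7952265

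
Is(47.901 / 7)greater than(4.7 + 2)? Yes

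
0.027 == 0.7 False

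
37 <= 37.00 True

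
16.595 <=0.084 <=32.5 False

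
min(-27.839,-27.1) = -27.839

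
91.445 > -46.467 True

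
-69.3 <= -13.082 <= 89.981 True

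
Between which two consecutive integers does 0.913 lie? 0 and 1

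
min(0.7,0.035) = 0.035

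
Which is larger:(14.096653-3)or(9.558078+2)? (9.558078+2)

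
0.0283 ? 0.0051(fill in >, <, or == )>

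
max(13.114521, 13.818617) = 13.818617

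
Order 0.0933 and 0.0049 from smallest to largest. 0.0049, 0.0933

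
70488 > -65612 True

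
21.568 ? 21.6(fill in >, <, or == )<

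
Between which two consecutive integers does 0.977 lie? 0 and 1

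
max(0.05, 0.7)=0.7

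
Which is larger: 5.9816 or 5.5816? 5.9816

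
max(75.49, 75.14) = 75.49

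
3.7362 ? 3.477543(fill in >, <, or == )>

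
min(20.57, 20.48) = 20.48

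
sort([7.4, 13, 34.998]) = [7.4, 13, 34.998]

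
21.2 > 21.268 False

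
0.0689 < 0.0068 False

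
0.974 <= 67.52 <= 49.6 False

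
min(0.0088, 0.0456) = 0.0088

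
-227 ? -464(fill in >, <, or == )>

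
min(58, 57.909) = 57.909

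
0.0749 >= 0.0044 True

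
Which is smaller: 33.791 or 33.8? 33.791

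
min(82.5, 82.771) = 82.5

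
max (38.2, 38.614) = 38.614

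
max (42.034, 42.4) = 42.4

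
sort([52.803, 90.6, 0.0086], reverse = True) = [90.6, 52.803, 0.0086]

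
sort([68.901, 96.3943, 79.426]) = [68.901, 79.426, 96.3943]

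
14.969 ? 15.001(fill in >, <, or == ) <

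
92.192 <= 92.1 False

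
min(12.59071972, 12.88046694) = 12.59071972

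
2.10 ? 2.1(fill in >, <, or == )==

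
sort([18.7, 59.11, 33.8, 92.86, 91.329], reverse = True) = [92.86, 91.329, 59.11, 33.8, 18.7]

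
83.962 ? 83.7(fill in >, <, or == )>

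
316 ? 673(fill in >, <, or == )<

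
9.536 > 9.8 False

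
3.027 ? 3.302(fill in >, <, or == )<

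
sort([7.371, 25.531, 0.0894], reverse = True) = [25.531, 7.371, 0.0894]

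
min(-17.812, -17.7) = -17.812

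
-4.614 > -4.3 False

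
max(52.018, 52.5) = 52.5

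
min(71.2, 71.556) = 71.2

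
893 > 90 True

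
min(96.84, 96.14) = 96.14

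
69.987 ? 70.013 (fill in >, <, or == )<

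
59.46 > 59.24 True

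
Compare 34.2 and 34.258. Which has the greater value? 34.258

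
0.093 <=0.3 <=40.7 True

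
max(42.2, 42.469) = 42.469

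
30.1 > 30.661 False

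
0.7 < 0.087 False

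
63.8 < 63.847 True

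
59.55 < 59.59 True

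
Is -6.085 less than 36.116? Yes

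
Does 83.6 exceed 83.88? No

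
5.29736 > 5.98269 False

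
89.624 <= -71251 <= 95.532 False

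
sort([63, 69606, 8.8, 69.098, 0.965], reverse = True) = [69606, 69.098, 63, 8.8, 0.965]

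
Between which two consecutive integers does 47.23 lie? 47 and 48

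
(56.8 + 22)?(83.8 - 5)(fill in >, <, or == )==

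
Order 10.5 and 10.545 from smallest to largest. 10.5,10.545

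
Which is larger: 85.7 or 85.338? 85.7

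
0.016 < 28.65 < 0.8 False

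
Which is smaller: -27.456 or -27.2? -27.456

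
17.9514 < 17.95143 True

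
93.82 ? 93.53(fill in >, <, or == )>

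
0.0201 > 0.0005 True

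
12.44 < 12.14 False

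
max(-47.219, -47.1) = -47.1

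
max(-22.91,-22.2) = -22.2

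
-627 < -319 True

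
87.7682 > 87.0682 True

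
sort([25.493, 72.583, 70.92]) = [25.493, 70.92, 72.583]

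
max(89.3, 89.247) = 89.3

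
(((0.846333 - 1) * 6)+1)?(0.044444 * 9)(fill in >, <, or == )<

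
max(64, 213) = 213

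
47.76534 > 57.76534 False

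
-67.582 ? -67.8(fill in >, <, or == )>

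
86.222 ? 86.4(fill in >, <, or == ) <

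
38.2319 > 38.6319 False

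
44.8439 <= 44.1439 False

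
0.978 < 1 True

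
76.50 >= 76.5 True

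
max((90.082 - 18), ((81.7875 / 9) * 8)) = 72.7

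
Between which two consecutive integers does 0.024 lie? 0 and 1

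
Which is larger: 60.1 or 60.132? 60.132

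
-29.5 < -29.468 True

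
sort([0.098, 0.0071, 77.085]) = [0.0071, 0.098, 77.085]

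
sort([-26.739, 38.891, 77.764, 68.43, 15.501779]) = [-26.739, 15.501779, 38.891, 68.43, 77.764]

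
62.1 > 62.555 False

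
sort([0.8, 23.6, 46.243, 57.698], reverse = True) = [57.698, 46.243, 23.6, 0.8]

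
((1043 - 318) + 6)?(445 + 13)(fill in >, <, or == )>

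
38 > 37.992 True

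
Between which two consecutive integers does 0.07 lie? 0 and 1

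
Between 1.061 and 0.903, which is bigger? 1.061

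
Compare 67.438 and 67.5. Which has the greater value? 67.5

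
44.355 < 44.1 False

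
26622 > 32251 False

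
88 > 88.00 False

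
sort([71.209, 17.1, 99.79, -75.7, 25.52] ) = [-75.7, 17.1, 25.52, 71.209, 99.79]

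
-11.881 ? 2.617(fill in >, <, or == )<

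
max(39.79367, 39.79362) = 39.79367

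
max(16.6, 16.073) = 16.6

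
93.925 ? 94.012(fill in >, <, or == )<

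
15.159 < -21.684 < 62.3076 False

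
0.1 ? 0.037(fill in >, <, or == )>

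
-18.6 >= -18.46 False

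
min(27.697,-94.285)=-94.285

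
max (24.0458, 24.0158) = 24.0458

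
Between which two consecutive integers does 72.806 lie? 72 and 73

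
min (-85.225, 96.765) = -85.225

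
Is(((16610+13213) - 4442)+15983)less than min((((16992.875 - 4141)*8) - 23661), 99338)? Yes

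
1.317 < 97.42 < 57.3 False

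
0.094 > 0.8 False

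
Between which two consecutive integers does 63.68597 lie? 63 and 64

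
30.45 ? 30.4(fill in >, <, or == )>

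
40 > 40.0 False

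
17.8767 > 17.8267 True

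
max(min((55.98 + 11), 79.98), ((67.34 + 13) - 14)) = 66.98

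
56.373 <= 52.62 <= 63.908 False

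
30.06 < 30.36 True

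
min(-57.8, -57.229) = -57.8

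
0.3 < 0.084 False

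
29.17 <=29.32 True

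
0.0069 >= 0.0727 False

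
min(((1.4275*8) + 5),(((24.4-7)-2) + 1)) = 16.4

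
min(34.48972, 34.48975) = 34.48972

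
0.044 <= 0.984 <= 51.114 True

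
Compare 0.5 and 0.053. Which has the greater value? 0.5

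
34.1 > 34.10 False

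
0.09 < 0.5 True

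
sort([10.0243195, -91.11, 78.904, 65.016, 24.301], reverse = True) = [78.904, 65.016, 24.301, 10.0243195, -91.11]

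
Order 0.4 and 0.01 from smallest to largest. 0.01, 0.4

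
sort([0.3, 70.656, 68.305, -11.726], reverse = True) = [70.656, 68.305, 0.3, -11.726]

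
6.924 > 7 False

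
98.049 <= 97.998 False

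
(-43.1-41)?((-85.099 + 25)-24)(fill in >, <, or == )<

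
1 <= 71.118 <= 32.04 False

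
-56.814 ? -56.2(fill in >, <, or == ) <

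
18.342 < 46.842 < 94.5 True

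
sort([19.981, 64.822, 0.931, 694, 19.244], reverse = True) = [694, 64.822, 19.981, 19.244, 0.931]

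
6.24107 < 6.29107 True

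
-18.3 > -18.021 False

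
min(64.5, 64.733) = 64.5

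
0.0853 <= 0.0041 False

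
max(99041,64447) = 99041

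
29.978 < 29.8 False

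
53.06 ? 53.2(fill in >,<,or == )<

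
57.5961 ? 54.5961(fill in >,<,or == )>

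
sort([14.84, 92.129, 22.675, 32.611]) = [14.84, 22.675, 32.611, 92.129]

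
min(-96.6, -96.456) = -96.6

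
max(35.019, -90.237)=35.019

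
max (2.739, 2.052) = 2.739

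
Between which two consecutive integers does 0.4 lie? 0 and 1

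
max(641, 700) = 700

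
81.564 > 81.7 False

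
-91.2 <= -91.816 False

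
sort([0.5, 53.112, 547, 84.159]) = [0.5, 53.112, 84.159, 547]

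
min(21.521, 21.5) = 21.5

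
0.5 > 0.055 True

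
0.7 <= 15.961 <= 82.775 True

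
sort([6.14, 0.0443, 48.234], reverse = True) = [48.234, 6.14, 0.0443]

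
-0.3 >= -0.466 True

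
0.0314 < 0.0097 False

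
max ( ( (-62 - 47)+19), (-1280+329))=-90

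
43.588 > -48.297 True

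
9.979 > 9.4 True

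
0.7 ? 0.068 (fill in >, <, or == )>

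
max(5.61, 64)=64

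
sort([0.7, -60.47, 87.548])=[-60.47, 0.7, 87.548]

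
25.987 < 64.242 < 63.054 False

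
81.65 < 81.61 False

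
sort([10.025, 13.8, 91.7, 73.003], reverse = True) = [91.7, 73.003, 13.8, 10.025]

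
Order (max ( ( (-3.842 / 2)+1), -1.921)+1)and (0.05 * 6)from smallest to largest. (max ( ( (-3.842 / 2)+1), -1.921)+1), (0.05 * 6)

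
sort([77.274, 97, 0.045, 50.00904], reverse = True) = [97, 77.274, 50.00904, 0.045]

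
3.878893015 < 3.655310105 False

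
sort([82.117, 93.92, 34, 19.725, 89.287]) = [19.725, 34, 82.117, 89.287, 93.92]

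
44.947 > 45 False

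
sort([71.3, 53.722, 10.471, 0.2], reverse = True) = [71.3, 53.722, 10.471, 0.2]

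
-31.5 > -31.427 False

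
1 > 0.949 True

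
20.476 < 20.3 False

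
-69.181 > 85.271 False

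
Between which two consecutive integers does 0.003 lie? 0 and 1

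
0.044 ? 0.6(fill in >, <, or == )<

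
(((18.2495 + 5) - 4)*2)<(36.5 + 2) True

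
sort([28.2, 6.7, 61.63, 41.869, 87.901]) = [6.7, 28.2, 41.869, 61.63, 87.901]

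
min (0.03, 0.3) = 0.03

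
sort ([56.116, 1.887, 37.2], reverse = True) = [56.116, 37.2, 1.887]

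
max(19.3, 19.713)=19.713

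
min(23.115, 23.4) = 23.115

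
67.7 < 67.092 False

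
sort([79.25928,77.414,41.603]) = [41.603,77.414,79.25928]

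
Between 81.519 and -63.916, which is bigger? 81.519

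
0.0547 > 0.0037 True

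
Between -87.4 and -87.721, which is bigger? -87.4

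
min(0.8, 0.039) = 0.039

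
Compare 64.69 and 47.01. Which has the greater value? 64.69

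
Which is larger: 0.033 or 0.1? 0.1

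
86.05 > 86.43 False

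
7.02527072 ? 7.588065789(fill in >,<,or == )<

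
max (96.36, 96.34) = 96.36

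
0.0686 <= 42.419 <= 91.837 True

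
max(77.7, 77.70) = 77.70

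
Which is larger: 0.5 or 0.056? 0.5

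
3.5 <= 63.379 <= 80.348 True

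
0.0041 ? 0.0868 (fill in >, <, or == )<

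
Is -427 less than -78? Yes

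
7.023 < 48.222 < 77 True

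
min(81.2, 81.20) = 81.2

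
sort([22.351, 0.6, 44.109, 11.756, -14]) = [-14, 0.6, 11.756, 22.351, 44.109]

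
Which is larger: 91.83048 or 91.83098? 91.83098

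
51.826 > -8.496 True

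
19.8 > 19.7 True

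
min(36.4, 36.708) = 36.4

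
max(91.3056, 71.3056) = 91.3056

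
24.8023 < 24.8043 True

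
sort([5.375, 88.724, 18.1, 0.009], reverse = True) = [88.724, 18.1, 5.375, 0.009]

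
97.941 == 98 False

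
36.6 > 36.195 True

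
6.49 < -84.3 False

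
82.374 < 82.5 True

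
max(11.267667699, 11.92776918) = 11.92776918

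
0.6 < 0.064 False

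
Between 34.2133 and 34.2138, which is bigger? 34.2138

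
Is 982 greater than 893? Yes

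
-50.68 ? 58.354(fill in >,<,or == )<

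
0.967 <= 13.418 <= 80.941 True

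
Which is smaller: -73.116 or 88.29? -73.116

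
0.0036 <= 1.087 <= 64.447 True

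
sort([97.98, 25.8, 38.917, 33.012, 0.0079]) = [0.0079, 25.8, 33.012, 38.917, 97.98]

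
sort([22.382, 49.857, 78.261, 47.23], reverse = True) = [78.261, 49.857, 47.23, 22.382]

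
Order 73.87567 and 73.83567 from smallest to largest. 73.83567, 73.87567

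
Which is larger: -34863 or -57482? -34863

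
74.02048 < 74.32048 True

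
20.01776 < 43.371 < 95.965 True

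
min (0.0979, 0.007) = 0.007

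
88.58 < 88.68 True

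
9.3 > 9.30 False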